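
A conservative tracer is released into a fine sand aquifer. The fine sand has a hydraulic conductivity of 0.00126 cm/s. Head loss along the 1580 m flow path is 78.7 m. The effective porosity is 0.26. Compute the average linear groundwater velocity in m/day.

Convert K: 0.00126 cm/s × 864 = 1.089 m/day.
Hydraulic gradient i = Δh / L = 78.7 / 1580 = 0.04981.
Darcy flux q = K · i = 1.089 × 0.04981 = 0.05423 m/day.
Seepage velocity v = q / n_e = 0.05423 / 0.26 = 0.2086 m/day.

0.209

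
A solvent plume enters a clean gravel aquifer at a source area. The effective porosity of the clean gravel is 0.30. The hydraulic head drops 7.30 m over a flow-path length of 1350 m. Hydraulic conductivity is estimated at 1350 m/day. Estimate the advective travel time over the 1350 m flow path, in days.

55.5

Hydraulic gradient i = Δh / L = 7.30 / 1350 = 0.005407.
Darcy flux q = K · i = 1350 × 0.005407 = 7.300 m/day.
Seepage velocity v = q / n_e = 7.300 / 0.30 = 24.33 m/day.
Travel time t = L / v = 1350 / 24.33 = 55.48 days.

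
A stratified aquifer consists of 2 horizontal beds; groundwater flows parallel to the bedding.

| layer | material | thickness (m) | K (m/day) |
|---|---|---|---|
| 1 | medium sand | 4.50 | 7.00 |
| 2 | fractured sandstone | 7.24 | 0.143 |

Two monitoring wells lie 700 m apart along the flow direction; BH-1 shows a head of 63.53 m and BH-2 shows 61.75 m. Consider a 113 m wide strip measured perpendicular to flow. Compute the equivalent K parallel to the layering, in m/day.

2.77

Flow is parallel to layering, so each bed carries its own Darcy discharge and the transmissivities add.
Σ(K_i·b_i) = 7.00×4.50 + 0.143×7.24 = 32.54 m²/day.
Total thickness b = 11.74 m, so K_eq = Σ(K_i·b_i)/b = 2.771 m/day.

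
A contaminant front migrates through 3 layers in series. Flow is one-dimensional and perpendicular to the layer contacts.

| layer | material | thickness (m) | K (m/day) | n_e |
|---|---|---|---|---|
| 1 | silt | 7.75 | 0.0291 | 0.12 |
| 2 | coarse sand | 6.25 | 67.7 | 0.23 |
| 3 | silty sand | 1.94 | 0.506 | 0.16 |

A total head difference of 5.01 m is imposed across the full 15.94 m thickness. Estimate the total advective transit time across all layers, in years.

0.395

With flow normal to the layers, continuity requires the same specific discharge q through every layer.
Σ(b_i/K_i) = 7.75/0.0291 + 6.25/67.7 + 1.94/0.506 = 270.2 d.
q = Δh / Σ(b_i/K_i) = 5.01 / 270.2 = 0.01854 m/day.
In each layer the seepage velocity is v_i = q/n_i, so the layer transit time is t_i = b_i·n_i / q:
  layer 1 (silt): t_1 = 7.75 × 0.12 / 0.01854 = 50.17 d
  layer 2 (coarse sand): t_2 = 6.25 × 0.23 / 0.01854 = 77.54 d
  layer 3 (silty sand): t_3 = 1.94 × 0.16 / 0.01854 = 16.74 d
Total t = Σ t_i = 144.5 days = 0.3955 years.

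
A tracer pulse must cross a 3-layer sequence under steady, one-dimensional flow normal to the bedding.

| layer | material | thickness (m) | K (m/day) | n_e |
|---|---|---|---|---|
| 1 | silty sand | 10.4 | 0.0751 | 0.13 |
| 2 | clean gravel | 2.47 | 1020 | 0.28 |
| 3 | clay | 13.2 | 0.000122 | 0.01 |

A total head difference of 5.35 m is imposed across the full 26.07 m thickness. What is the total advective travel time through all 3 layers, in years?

With flow normal to the layers, continuity requires the same specific discharge q through every layer.
Σ(b_i/K_i) = 10.4/0.0751 + 2.47/1020 + 13.2/0.000122 = 1.083e+05 d.
q = Δh / Σ(b_i/K_i) = 5.35 / 1.083e+05 = 4.938e-05 m/day.
In each layer the seepage velocity is v_i = q/n_i, so the layer transit time is t_i = b_i·n_i / q:
  layer 1 (silty sand): t_1 = 10.4 × 0.13 / 4.938e-05 = 27377 d
  layer 2 (clean gravel): t_2 = 2.47 × 0.28 / 4.938e-05 = 14005 d
  layer 3 (clay): t_3 = 13.2 × 0.01 / 4.938e-05 = 2673 d
Total t = Σ t_i = 44055 days = 120.6 years.

121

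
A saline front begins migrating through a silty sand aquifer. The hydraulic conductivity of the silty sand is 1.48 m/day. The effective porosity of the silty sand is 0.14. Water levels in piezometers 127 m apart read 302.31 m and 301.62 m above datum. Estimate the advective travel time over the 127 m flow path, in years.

6.05

Hydraulic gradient i = (302.31 − 301.62) / 127 = 0.69 / 127 = 0.005433.
Darcy flux q = K · i = 1.480 × 0.005433 = 0.008041 m/day.
Seepage velocity v = q / n_e = 0.008041 / 0.14 = 0.05744 m/day.
Travel time t = L / v = 127 / 0.05744 = 2211 days = 6.054 years.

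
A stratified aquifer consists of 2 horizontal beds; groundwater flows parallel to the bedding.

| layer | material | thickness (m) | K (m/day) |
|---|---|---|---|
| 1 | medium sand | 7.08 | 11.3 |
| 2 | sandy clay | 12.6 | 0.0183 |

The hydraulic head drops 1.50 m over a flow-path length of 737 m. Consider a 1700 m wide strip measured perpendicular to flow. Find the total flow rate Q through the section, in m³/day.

Flow is parallel to layering, so each bed carries its own Darcy discharge and the transmissivities add.
Σ(K_i·b_i) = 11.3×7.08 + 0.0183×12.6 = 80.23 m²/day.
Hydraulic gradient i = Δh / L = 1.50 / 737 = 0.002035.
Q = Σ(K_i·b_i) · W · i = 80.23 × 1700 × 0.002035 = 277.6 m³/day.

278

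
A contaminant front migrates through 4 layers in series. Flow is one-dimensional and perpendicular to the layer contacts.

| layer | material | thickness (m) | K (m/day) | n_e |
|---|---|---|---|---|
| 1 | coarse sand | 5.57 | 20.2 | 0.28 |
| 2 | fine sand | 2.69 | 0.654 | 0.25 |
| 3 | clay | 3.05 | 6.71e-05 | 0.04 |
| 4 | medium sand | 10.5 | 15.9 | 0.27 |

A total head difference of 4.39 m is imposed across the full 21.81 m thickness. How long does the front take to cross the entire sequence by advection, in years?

With flow normal to the layers, continuity requires the same specific discharge q through every layer.
Σ(b_i/K_i) = 5.57/20.2 + 2.69/0.654 + 3.05/6.71e-05 + 10.5/15.9 = 45460 d.
q = Δh / Σ(b_i/K_i) = 4.39 / 45460 = 9.657e-05 m/day.
In each layer the seepage velocity is v_i = q/n_i, so the layer transit time is t_i = b_i·n_i / q:
  layer 1 (coarse sand): t_1 = 5.57 × 0.28 / 9.657e-05 = 16150 d
  layer 2 (fine sand): t_2 = 2.69 × 0.25 / 9.657e-05 = 6964 d
  layer 3 (clay): t_3 = 3.05 × 0.04 / 9.657e-05 = 1263 d
  layer 4 (medium sand): t_4 = 10.5 × 0.27 / 9.657e-05 = 29357 d
Total t = Σ t_i = 53734 days = 147.1 years.

147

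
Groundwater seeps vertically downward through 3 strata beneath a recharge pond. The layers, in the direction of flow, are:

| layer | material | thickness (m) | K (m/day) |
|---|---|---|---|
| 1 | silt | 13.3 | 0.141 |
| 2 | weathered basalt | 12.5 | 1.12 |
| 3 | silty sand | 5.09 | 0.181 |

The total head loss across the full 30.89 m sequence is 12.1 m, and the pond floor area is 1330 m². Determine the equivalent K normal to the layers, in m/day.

0.231

Flow is perpendicular to layering, so the layers act in series and the equivalent K is the thickness-weighted harmonic mean.
Total thickness L = 13.3 + 12.5 + 5.09 = 30.89 m.
Σ(b_i/K_i) = 13.3/0.141 + 12.5/1.12 + 5.09/0.181 = 133.6 d.
K_eq = L / Σ(b_i/K_i) = 30.89 / 133.6 = 0.2312 m/day.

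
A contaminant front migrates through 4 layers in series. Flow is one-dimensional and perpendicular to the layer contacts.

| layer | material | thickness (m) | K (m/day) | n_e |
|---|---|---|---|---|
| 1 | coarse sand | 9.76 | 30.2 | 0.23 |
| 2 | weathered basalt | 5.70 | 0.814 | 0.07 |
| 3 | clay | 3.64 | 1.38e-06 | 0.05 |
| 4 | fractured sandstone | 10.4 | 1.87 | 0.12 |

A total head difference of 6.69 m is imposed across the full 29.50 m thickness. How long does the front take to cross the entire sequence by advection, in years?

With flow normal to the layers, continuity requires the same specific discharge q through every layer.
Σ(b_i/K_i) = 9.76/30.2 + 5.70/0.814 + 3.64/1.38e-06 + 10.4/1.87 = 2.638e+06 d.
q = Δh / Σ(b_i/K_i) = 6.69 / 2.638e+06 = 2.536e-06 m/day.
In each layer the seepage velocity is v_i = q/n_i, so the layer transit time is t_i = b_i·n_i / q:
  layer 1 (coarse sand): t_1 = 9.76 × 0.23 / 2.536e-06 = 8.851e+05 d
  layer 2 (weathered basalt): t_2 = 5.70 × 0.07 / 2.536e-06 = 1.573e+05 d
  layer 3 (clay): t_3 = 3.64 × 0.05 / 2.536e-06 = 71758 d
  layer 4 (fractured sandstone): t_4 = 10.4 × 0.12 / 2.536e-06 = 4.921e+05 d
Total t = Σ t_i = 1.606e+06 days = 4398 years.

4400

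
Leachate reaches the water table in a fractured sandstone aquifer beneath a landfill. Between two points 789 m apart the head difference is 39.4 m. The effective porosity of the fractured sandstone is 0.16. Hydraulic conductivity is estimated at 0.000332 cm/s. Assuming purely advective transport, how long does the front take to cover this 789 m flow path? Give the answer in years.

Convert K: 0.000332 cm/s × 864 = 0.2868 m/day.
Hydraulic gradient i = Δh / L = 39.4 / 789 = 0.04994.
Darcy flux q = K · i = 0.2868 × 0.04994 = 0.01432 m/day.
Seepage velocity v = q / n_e = 0.01432 / 0.16 = 0.08953 m/day.
Travel time t = L / v = 789 / 0.08953 = 8813 days = 24.13 years.

24.1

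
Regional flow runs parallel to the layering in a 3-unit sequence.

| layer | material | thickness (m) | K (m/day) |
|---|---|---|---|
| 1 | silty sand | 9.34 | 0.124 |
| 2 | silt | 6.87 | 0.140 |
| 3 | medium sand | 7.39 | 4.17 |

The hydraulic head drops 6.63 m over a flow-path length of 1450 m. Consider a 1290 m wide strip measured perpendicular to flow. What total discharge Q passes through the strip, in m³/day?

194

Flow is parallel to layering, so each bed carries its own Darcy discharge and the transmissivities add.
Σ(K_i·b_i) = 0.124×9.34 + 0.140×6.87 + 4.17×7.39 = 32.94 m²/day.
Hydraulic gradient i = Δh / L = 6.63 / 1450 = 0.004572.
Q = Σ(K_i·b_i) · W · i = 32.94 × 1290 × 0.004572 = 194.3 m³/day.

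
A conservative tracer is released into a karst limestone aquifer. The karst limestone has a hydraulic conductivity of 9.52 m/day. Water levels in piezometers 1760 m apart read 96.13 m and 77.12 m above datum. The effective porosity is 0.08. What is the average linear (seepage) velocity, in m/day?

1.29

Hydraulic gradient i = (96.13 − 77.12) / 1760 = 19.01 / 1760 = 0.01080.
Darcy flux q = K · i = 9.520 × 0.01080 = 0.1028 m/day.
Seepage velocity v = q / n_e = 0.1028 / 0.08 = 1.285 m/day.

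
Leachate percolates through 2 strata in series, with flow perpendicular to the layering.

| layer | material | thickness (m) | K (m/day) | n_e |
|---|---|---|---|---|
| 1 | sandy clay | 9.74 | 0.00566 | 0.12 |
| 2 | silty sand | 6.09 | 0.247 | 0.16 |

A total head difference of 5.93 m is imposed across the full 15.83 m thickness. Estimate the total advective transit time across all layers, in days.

631

With flow normal to the layers, continuity requires the same specific discharge q through every layer.
Σ(b_i/K_i) = 9.74/0.00566 + 6.09/0.247 = 1746 d.
q = Δh / Σ(b_i/K_i) = 5.93 / 1746 = 0.003397 m/day.
In each layer the seepage velocity is v_i = q/n_i, so the layer transit time is t_i = b_i·n_i / q:
  layer 1 (sandy clay): t_1 = 9.74 × 0.12 / 0.003397 = 344.0 d
  layer 2 (silty sand): t_2 = 6.09 × 0.16 / 0.003397 = 286.8 d
Total t = Σ t_i = 630.9 days.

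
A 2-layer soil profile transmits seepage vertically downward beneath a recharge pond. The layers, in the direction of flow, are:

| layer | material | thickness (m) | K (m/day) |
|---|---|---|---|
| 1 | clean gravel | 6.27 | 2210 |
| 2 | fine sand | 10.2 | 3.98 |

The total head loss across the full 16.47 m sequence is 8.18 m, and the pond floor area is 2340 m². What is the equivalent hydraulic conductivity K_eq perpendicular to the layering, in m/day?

Flow is perpendicular to layering, so the layers act in series and the equivalent K is the thickness-weighted harmonic mean.
Total thickness L = 6.27 + 10.2 = 16.47 m.
Σ(b_i/K_i) = 6.27/2210 + 10.2/3.98 = 2.566 d.
K_eq = L / Σ(b_i/K_i) = 16.47 / 2.566 = 6.419 m/day.

6.42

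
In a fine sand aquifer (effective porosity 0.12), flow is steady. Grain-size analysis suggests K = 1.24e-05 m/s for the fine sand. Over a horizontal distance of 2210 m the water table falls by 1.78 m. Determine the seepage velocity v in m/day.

0.00719

Convert K: 1.24e-05 m/s × 86400 = 1.071 m/day.
Hydraulic gradient i = Δh / L = 1.78 / 2210 = 0.0008054.
Darcy flux q = K · i = 1.071 × 0.0008054 = 0.0008629 m/day.
Seepage velocity v = q / n_e = 0.0008629 / 0.12 = 0.007191 m/day.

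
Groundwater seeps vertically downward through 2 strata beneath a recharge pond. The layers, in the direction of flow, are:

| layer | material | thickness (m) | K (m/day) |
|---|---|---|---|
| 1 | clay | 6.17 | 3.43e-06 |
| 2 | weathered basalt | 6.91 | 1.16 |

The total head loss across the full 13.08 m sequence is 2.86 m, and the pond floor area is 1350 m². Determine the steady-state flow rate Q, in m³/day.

Flow is perpendicular to layering, so the layers act in series and the equivalent K is the thickness-weighted harmonic mean.
Total thickness L = 6.17 + 6.91 = 13.08 m.
Σ(b_i/K_i) = 6.17/3.43e-06 + 6.91/1.16 = 1.799e+06 d.
K_eq = L / Σ(b_i/K_i) = 13.08 / 1.799e+06 = 7.271e-06 m/day.
Q = K_eq · A · (Δh/L) = 7.271e-06 × 1350 × (2.86/13.08) = 0.002146 m³/day.

0.00215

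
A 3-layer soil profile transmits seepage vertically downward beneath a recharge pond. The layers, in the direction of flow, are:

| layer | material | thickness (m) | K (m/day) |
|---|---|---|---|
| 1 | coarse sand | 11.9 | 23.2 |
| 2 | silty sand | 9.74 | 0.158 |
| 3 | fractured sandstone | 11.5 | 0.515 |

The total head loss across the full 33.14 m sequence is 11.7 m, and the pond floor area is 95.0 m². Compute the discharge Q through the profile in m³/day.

13.2

Flow is perpendicular to layering, so the layers act in series and the equivalent K is the thickness-weighted harmonic mean.
Total thickness L = 11.9 + 9.74 + 11.5 = 33.14 m.
Σ(b_i/K_i) = 11.9/23.2 + 9.74/0.158 + 11.5/0.515 = 84.49 d.
K_eq = L / Σ(b_i/K_i) = 33.14 / 84.49 = 0.3922 m/day.
Q = K_eq · A · (Δh/L) = 0.3922 × 95.0 × (11.7/33.14) = 13.16 m³/day.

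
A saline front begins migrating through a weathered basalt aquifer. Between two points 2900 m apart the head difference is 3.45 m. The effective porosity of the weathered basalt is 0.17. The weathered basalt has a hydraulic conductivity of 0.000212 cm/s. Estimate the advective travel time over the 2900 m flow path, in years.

Convert K: 0.000212 cm/s × 864 = 0.1832 m/day.
Hydraulic gradient i = Δh / L = 3.45 / 2900 = 0.001190.
Darcy flux q = K · i = 0.1832 × 0.001190 = 0.0002179 m/day.
Seepage velocity v = q / n_e = 0.0002179 / 0.17 = 0.001282 m/day.
Travel time t = L / v = 2900 / 0.001282 = 2.262e+06 days = 6194 years.

6190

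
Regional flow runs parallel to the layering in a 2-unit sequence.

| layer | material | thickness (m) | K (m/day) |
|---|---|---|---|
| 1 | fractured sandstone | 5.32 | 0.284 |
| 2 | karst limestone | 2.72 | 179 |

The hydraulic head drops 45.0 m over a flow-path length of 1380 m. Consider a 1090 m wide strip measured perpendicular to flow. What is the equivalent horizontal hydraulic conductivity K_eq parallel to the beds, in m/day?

60.7

Flow is parallel to layering, so each bed carries its own Darcy discharge and the transmissivities add.
Σ(K_i·b_i) = 0.284×5.32 + 179×2.72 = 488.4 m²/day.
Total thickness b = 8.040 m, so K_eq = Σ(K_i·b_i)/b = 60.75 m/day.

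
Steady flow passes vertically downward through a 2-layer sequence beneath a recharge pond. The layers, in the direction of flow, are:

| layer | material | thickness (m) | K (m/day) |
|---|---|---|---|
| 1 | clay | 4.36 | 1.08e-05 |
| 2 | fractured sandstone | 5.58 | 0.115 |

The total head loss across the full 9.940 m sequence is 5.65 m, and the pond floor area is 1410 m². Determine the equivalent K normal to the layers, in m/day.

Flow is perpendicular to layering, so the layers act in series and the equivalent K is the thickness-weighted harmonic mean.
Total thickness L = 4.36 + 5.58 = 9.940 m.
Σ(b_i/K_i) = 4.36/1.08e-05 + 5.58/0.115 = 4.038e+05 d.
K_eq = L / Σ(b_i/K_i) = 9.940 / 4.038e+05 = 2.462e-05 m/day.

2.46e-05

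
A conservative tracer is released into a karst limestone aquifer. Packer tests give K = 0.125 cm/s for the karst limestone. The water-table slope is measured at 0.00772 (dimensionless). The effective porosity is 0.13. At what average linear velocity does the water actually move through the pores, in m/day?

6.41

Convert K: 0.125 cm/s × 864 = 108.0 m/day.
Hydraulic gradient i = 0.00772.
Darcy flux q = K · i = 108.0 × 0.007720 = 0.8338 m/day.
Seepage velocity v = q / n_e = 0.8338 / 0.13 = 6.414 m/day.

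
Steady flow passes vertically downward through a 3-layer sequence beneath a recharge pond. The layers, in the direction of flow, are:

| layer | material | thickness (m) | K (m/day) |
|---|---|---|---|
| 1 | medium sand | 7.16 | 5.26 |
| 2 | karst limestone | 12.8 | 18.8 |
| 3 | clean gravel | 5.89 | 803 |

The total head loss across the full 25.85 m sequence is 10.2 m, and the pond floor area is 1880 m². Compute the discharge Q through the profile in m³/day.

Flow is perpendicular to layering, so the layers act in series and the equivalent K is the thickness-weighted harmonic mean.
Total thickness L = 7.16 + 12.8 + 5.89 = 25.85 m.
Σ(b_i/K_i) = 7.16/5.26 + 12.8/18.8 + 5.89/803 = 2.049 d.
K_eq = L / Σ(b_i/K_i) = 25.85 / 2.049 = 12.61 m/day.
Q = K_eq · A · (Δh/L) = 12.61 × 1880 × (10.2/25.85) = 9357 m³/day.

9360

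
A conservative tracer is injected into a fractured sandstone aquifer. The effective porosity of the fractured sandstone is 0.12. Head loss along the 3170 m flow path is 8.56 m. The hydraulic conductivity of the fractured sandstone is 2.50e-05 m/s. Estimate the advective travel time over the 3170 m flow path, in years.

179

Convert K: 2.50e-05 m/s × 86400 = 2.160 m/day.
Hydraulic gradient i = Δh / L = 8.56 / 3170 = 0.002700.
Darcy flux q = K · i = 2.160 × 0.002700 = 0.005833 m/day.
Seepage velocity v = q / n_e = 0.005833 / 0.12 = 0.04861 m/day.
Travel time t = L / v = 3170 / 0.04861 = 65219 days = 178.6 years.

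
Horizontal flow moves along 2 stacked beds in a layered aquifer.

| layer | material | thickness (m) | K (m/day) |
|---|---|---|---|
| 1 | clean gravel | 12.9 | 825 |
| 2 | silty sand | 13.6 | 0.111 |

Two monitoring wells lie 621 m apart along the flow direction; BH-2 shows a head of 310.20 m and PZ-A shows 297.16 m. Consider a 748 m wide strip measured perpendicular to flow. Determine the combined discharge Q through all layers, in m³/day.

167000

Flow is parallel to layering, so each bed carries its own Darcy discharge and the transmissivities add.
Σ(K_i·b_i) = 825×12.9 + 0.111×13.6 = 10644 m²/day.
Hydraulic gradient i = (310.20 − 297.16) / 621 = 13.04 / 621 = 0.02100.
Q = Σ(K_i·b_i) · W · i = 10644 × 748 × 0.02100 = 1.672e+05 m³/day.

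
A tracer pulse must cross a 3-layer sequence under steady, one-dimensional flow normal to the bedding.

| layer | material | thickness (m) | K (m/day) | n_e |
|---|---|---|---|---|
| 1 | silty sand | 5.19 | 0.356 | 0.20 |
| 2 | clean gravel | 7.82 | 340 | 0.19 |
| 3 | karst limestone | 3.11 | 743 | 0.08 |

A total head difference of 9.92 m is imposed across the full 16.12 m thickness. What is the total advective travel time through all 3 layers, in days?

4.08

With flow normal to the layers, continuity requires the same specific discharge q through every layer.
Σ(b_i/K_i) = 5.19/0.356 + 7.82/340 + 3.11/743 = 14.61 d.
q = Δh / Σ(b_i/K_i) = 9.92 / 14.61 = 0.6792 m/day.
In each layer the seepage velocity is v_i = q/n_i, so the layer transit time is t_i = b_i·n_i / q:
  layer 1 (silty sand): t_1 = 5.19 × 0.20 / 0.6792 = 1.528 d
  layer 2 (clean gravel): t_2 = 7.82 × 0.19 / 0.6792 = 2.188 d
  layer 3 (karst limestone): t_3 = 3.11 × 0.08 / 0.6792 = 0.3663 d
Total t = Σ t_i = 4.082 days.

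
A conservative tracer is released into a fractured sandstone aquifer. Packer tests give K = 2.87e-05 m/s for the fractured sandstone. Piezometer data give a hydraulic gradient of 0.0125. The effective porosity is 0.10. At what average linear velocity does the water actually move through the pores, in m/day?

0.310

Convert K: 2.87e-05 m/s × 86400 = 2.480 m/day.
Hydraulic gradient i = 0.0125.
Darcy flux q = K · i = 2.480 × 0.01250 = 0.03100 m/day.
Seepage velocity v = q / n_e = 0.03100 / 0.10 = 0.3100 m/day.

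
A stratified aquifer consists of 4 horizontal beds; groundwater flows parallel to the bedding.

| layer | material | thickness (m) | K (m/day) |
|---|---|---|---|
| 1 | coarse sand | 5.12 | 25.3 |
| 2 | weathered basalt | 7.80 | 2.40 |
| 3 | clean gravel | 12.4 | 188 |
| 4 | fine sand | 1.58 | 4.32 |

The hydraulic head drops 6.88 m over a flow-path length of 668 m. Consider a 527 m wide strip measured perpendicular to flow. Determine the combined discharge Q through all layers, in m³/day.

Flow is parallel to layering, so each bed carries its own Darcy discharge and the transmissivities add.
Σ(K_i·b_i) = 25.3×5.12 + 2.40×7.80 + 188×12.4 + 4.32×1.58 = 2486 m²/day.
Hydraulic gradient i = Δh / L = 6.88 / 668 = 0.01030.
Q = Σ(K_i·b_i) · W · i = 2486 × 527 × 0.01030 = 13495 m³/day.

13500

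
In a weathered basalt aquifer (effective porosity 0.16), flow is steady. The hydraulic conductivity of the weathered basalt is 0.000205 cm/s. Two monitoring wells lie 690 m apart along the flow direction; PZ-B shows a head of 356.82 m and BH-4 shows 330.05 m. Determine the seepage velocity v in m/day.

0.0429

Convert K: 0.000205 cm/s × 864 = 0.1771 m/day.
Hydraulic gradient i = (356.82 − 330.05) / 690 = 26.77 / 690 = 0.03880.
Darcy flux q = K · i = 0.1771 × 0.03880 = 0.006872 m/day.
Seepage velocity v = q / n_e = 0.006872 / 0.16 = 0.04295 m/day.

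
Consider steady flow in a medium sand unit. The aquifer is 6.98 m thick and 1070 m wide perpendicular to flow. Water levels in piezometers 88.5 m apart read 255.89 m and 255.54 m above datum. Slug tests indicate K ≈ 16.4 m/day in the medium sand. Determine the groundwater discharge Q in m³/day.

Cross-sectional area A = 1070 × 6.98 = 7469 m².
Hydraulic gradient i = (255.89 − 255.54) / 88.5 = 0.35 / 88.5 = 0.003955.
Darcy's law: Q = K · A · i = 16.40 × 7469 × 0.003955 = 484.4 m³/day.

484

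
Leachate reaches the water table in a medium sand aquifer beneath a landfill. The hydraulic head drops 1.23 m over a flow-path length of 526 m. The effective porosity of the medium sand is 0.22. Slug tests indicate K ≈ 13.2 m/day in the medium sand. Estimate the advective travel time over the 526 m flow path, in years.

10.3

Hydraulic gradient i = Δh / L = 1.23 / 526 = 0.002338.
Darcy flux q = K · i = 13.20 × 0.002338 = 0.03087 m/day.
Seepage velocity v = q / n_e = 0.03087 / 0.22 = 0.1403 m/day.
Travel time t = L / v = 526 / 0.1403 = 3749 days = 10.26 years.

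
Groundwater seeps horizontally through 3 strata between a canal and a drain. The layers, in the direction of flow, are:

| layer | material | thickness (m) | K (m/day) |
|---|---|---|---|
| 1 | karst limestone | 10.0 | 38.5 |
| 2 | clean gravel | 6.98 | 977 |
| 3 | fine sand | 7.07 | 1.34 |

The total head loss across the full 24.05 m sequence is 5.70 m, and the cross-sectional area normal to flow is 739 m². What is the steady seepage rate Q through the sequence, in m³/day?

760

Flow is perpendicular to layering, so the layers act in series and the equivalent K is the thickness-weighted harmonic mean.
Total thickness L = 10.0 + 6.98 + 7.07 = 24.05 m.
Σ(b_i/K_i) = 10.0/38.5 + 6.98/977 + 7.07/1.34 = 5.543 d.
K_eq = L / Σ(b_i/K_i) = 24.05 / 5.543 = 4.339 m/day.
Q = K_eq · A · (Δh/L) = 4.339 × 739 × (5.70/24.05) = 759.9 m³/day.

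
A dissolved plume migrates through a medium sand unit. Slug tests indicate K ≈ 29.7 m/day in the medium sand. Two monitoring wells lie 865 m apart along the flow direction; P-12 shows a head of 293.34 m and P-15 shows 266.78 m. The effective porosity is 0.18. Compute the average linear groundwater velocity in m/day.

Hydraulic gradient i = (293.34 − 266.78) / 865 = 26.56 / 865 = 0.03071.
Darcy flux q = K · i = 29.70 × 0.03071 = 0.9119 m/day.
Seepage velocity v = q / n_e = 0.9119 / 0.18 = 5.066 m/day.

5.07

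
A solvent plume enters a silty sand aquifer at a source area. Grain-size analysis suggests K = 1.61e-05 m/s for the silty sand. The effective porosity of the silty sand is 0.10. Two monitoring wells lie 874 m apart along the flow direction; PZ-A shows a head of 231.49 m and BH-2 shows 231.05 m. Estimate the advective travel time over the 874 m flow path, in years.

Convert K: 1.61e-05 m/s × 86400 = 1.391 m/day.
Hydraulic gradient i = (231.49 − 231.05) / 874 = 0.44 / 874 = 0.0005034.
Darcy flux q = K · i = 1.391 × 0.0005034 = 0.0007003 m/day.
Seepage velocity v = q / n_e = 0.0007003 / 0.10 = 0.007003 m/day.
Travel time t = L / v = 874 / 0.007003 = 1.248e+05 days = 341.7 years.

342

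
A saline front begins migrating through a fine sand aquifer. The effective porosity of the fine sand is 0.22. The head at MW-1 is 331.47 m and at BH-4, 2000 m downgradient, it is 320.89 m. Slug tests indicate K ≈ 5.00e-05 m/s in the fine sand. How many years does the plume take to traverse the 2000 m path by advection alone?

52.7

Convert K: 5.00e-05 m/s × 86400 = 4.320 m/day.
Hydraulic gradient i = (331.47 − 320.89) / 2000 = 10.58 / 2000 = 0.005290.
Darcy flux q = K · i = 4.320 × 0.005290 = 0.02285 m/day.
Seepage velocity v = q / n_e = 0.02285 / 0.22 = 0.1039 m/day.
Travel time t = L / v = 2000 / 0.1039 = 19254 days = 52.71 years.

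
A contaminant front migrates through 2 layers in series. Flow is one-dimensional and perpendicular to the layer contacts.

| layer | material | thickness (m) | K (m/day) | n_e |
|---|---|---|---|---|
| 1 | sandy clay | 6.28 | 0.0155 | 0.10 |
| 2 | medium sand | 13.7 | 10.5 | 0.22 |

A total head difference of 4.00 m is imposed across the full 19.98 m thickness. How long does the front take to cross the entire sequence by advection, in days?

370

With flow normal to the layers, continuity requires the same specific discharge q through every layer.
Σ(b_i/K_i) = 6.28/0.0155 + 13.7/10.5 = 406.5 d.
q = Δh / Σ(b_i/K_i) = 4.00 / 406.5 = 0.009841 m/day.
In each layer the seepage velocity is v_i = q/n_i, so the layer transit time is t_i = b_i·n_i / q:
  layer 1 (sandy clay): t_1 = 6.28 × 0.10 / 0.009841 = 63.82 d
  layer 2 (medium sand): t_2 = 13.7 × 0.22 / 0.009841 = 306.3 d
Total t = Σ t_i = 370.1 days.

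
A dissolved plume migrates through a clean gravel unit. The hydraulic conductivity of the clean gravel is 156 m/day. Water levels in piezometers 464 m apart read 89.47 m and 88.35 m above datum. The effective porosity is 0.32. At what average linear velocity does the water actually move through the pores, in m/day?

Hydraulic gradient i = (89.47 − 88.35) / 464 = 1.12 / 464 = 0.002414.
Darcy flux q = K · i = 156.0 × 0.002414 = 0.3766 m/day.
Seepage velocity v = q / n_e = 0.3766 / 0.32 = 1.177 m/day.

1.18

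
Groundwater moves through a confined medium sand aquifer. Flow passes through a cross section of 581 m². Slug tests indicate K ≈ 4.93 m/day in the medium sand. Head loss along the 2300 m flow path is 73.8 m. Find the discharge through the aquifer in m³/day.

Hydraulic gradient i = Δh / L = 73.8 / 2300 = 0.03209.
Darcy's law: Q = K · A · i = 4.930 × 581.0 × 0.03209 = 91.91 m³/day.

91.9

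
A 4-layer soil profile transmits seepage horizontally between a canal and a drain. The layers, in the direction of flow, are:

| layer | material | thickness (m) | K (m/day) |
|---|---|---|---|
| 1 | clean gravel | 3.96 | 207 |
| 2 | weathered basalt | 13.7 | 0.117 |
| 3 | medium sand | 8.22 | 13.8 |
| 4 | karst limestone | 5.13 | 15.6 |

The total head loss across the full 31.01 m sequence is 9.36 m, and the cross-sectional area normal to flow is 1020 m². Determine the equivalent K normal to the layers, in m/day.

0.263

Flow is perpendicular to layering, so the layers act in series and the equivalent K is the thickness-weighted harmonic mean.
Total thickness L = 3.96 + 13.7 + 8.22 + 5.13 = 31.01 m.
Σ(b_i/K_i) = 3.96/207 + 13.7/0.117 + 8.22/13.8 + 5.13/15.6 = 118.0 d.
K_eq = L / Σ(b_i/K_i) = 31.01 / 118.0 = 0.2627 m/day.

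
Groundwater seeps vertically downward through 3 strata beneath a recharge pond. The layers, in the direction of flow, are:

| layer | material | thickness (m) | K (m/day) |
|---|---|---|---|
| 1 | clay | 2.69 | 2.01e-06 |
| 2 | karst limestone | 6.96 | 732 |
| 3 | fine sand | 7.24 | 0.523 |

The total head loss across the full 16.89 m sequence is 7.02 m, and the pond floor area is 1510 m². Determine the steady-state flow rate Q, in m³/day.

Flow is perpendicular to layering, so the layers act in series and the equivalent K is the thickness-weighted harmonic mean.
Total thickness L = 2.69 + 6.96 + 7.24 = 16.89 m.
Σ(b_i/K_i) = 2.69/2.01e-06 + 6.96/732 + 7.24/0.523 = 1.338e+06 d.
K_eq = L / Σ(b_i/K_i) = 16.89 / 1.338e+06 = 1.262e-05 m/day.
Q = K_eq · A · (Δh/L) = 1.262e-05 × 1510 × (7.02/16.89) = 0.007921 m³/day.

0.00792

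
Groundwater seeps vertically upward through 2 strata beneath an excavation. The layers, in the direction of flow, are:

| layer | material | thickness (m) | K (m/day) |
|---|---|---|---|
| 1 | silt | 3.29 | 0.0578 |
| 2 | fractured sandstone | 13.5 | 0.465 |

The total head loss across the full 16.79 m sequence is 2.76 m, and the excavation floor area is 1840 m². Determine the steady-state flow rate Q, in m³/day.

59.1

Flow is perpendicular to layering, so the layers act in series and the equivalent K is the thickness-weighted harmonic mean.
Total thickness L = 3.29 + 13.5 = 16.79 m.
Σ(b_i/K_i) = 3.29/0.0578 + 13.5/0.465 = 85.95 d.
K_eq = L / Σ(b_i/K_i) = 16.79 / 85.95 = 0.1953 m/day.
Q = K_eq · A · (Δh/L) = 0.1953 × 1840 × (2.76/16.79) = 59.08 m³/day.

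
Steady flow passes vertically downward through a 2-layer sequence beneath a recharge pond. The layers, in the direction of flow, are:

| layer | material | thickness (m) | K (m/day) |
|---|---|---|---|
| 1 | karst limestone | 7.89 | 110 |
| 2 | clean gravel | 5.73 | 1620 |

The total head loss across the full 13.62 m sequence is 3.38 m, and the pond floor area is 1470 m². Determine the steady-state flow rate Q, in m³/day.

Flow is perpendicular to layering, so the layers act in series and the equivalent K is the thickness-weighted harmonic mean.
Total thickness L = 7.89 + 5.73 = 13.62 m.
Σ(b_i/K_i) = 7.89/110 + 5.73/1620 = 0.07526 d.
K_eq = L / Σ(b_i/K_i) = 13.62 / 0.07526 = 181.0 m/day.
Q = K_eq · A · (Δh/L) = 181.0 × 1470 × (3.38/13.62) = 66015 m³/day.

66000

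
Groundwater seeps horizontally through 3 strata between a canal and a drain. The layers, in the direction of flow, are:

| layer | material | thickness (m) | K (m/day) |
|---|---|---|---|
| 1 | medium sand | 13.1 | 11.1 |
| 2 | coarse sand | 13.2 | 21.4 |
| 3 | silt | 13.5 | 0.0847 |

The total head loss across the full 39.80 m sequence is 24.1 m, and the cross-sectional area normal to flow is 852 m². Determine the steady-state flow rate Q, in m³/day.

127

Flow is perpendicular to layering, so the layers act in series and the equivalent K is the thickness-weighted harmonic mean.
Total thickness L = 13.1 + 13.2 + 13.5 = 39.80 m.
Σ(b_i/K_i) = 13.1/11.1 + 13.2/21.4 + 13.5/0.0847 = 161.2 d.
K_eq = L / Σ(b_i/K_i) = 39.80 / 161.2 = 0.2469 m/day.
Q = K_eq · A · (Δh/L) = 0.2469 × 852 × (24.1/39.80) = 127.4 m³/day.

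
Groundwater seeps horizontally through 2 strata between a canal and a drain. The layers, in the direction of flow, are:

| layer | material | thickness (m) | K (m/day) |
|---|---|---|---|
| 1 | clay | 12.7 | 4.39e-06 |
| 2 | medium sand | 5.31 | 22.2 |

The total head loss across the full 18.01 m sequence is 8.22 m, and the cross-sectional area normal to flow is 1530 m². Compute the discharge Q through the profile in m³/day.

Flow is perpendicular to layering, so the layers act in series and the equivalent K is the thickness-weighted harmonic mean.
Total thickness L = 12.7 + 5.31 = 18.01 m.
Σ(b_i/K_i) = 12.7/4.39e-06 + 5.31/22.2 = 2.893e+06 d.
K_eq = L / Σ(b_i/K_i) = 18.01 / 2.893e+06 = 6.226e-06 m/day.
Q = K_eq · A · (Δh/L) = 6.226e-06 × 1530 × (8.22/18.01) = 0.004347 m³/day.

0.00435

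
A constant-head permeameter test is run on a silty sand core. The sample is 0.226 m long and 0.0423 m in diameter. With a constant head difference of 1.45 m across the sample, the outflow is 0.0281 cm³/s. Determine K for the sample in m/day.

0.269

Cross-sectional area A = π·(d/2)² = π × (0.0423/2)² = 0.001405 m².
Convert discharge: 0.0281 cm³/s = 2.810e-08 m³/s.
Darcy's law rearranged: K = Q·L / (A·Δh) = 2.810e-08 × 0.226 / (0.001405 × 1.45) = 3.117e-06 m/s = 0.2693 m/day.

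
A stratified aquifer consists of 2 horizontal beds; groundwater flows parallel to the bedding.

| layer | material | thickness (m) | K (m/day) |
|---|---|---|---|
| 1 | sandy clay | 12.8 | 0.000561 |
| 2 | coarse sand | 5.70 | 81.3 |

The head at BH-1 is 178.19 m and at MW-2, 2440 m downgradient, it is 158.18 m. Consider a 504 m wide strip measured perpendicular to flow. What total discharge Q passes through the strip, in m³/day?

Flow is parallel to layering, so each bed carries its own Darcy discharge and the transmissivities add.
Σ(K_i·b_i) = 0.000561×12.8 + 81.3×5.70 = 463.4 m²/day.
Hydraulic gradient i = (178.19 − 158.18) / 2440 = 20.01 / 2440 = 0.008201.
Q = Σ(K_i·b_i) · W · i = 463.4 × 504 × 0.008201 = 1915 m³/day.

1920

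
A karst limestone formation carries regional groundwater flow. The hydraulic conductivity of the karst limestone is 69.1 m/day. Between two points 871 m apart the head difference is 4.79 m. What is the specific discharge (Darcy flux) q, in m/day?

0.380

Hydraulic gradient i = Δh / L = 4.79 / 871 = 0.005499.
Specific discharge q = K · i = 69.10 × 0.005499 = 0.3800 m/day.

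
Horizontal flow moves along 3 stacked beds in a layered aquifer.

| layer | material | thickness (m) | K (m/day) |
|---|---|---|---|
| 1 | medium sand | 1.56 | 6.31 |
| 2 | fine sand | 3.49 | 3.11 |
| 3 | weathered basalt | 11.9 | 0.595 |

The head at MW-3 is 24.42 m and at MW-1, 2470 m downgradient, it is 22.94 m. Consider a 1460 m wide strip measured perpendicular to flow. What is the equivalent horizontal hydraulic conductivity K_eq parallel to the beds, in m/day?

1.64

Flow is parallel to layering, so each bed carries its own Darcy discharge and the transmissivities add.
Σ(K_i·b_i) = 6.31×1.56 + 3.11×3.49 + 0.595×11.9 = 27.78 m²/day.
Total thickness b = 16.95 m, so K_eq = Σ(K_i·b_i)/b = 1.639 m/day.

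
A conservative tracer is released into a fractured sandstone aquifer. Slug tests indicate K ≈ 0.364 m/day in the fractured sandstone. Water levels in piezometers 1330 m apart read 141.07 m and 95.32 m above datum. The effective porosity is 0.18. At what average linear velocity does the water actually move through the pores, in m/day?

Hydraulic gradient i = (141.07 − 95.32) / 1330 = 45.75 / 1330 = 0.03440.
Darcy flux q = K · i = 0.3640 × 0.03440 = 0.01252 m/day.
Seepage velocity v = q / n_e = 0.01252 / 0.18 = 0.06956 m/day.

0.0696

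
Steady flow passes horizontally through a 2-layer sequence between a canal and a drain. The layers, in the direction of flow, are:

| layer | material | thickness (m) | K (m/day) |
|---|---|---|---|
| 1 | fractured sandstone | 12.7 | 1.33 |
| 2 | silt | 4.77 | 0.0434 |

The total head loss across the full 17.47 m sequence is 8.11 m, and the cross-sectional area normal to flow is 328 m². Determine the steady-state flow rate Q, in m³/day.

22.3

Flow is perpendicular to layering, so the layers act in series and the equivalent K is the thickness-weighted harmonic mean.
Total thickness L = 12.7 + 4.77 = 17.47 m.
Σ(b_i/K_i) = 12.7/1.33 + 4.77/0.0434 = 119.5 d.
K_eq = L / Σ(b_i/K_i) = 17.47 / 119.5 = 0.1462 m/day.
Q = K_eq · A · (Δh/L) = 0.1462 × 328 × (8.11/17.47) = 22.27 m³/day.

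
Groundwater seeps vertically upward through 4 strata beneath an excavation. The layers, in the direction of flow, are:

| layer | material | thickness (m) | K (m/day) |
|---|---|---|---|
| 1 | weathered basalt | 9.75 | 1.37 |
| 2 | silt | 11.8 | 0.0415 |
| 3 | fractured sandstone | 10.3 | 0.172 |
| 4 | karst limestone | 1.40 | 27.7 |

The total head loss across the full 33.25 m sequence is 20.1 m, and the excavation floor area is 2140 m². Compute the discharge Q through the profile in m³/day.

122

Flow is perpendicular to layering, so the layers act in series and the equivalent K is the thickness-weighted harmonic mean.
Total thickness L = 9.75 + 11.8 + 10.3 + 1.40 = 33.25 m.
Σ(b_i/K_i) = 9.75/1.37 + 11.8/0.0415 + 10.3/0.172 + 1.40/27.7 = 351.4 d.
K_eq = L / Σ(b_i/K_i) = 33.25 / 351.4 = 0.09462 m/day.
Q = K_eq · A · (Δh/L) = 0.09462 × 2140 × (20.1/33.25) = 122.4 m³/day.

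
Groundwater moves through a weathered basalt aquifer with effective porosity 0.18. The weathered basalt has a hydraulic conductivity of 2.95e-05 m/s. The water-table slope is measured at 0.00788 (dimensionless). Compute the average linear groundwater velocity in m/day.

0.112

Convert K: 2.95e-05 m/s × 86400 = 2.549 m/day.
Hydraulic gradient i = 0.00788.
Darcy flux q = K · i = 2.549 × 0.007880 = 0.02008 m/day.
Seepage velocity v = q / n_e = 0.02008 / 0.18 = 0.1116 m/day.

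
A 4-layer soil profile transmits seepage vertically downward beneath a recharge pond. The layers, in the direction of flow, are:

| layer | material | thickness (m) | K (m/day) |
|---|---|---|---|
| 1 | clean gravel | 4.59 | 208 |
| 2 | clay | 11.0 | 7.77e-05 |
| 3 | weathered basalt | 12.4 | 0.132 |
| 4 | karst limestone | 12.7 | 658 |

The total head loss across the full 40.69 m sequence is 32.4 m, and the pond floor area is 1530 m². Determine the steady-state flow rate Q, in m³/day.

0.350

Flow is perpendicular to layering, so the layers act in series and the equivalent K is the thickness-weighted harmonic mean.
Total thickness L = 4.59 + 11.0 + 12.4 + 12.7 = 40.69 m.
Σ(b_i/K_i) = 4.59/208 + 11.0/7.77e-05 + 12.4/0.132 + 12.7/658 = 1.417e+05 d.
K_eq = L / Σ(b_i/K_i) = 40.69 / 1.417e+05 = 0.0002872 m/day.
Q = K_eq · A · (Δh/L) = 0.0002872 × 1530 × (32.4/40.69) = 0.3499 m³/day.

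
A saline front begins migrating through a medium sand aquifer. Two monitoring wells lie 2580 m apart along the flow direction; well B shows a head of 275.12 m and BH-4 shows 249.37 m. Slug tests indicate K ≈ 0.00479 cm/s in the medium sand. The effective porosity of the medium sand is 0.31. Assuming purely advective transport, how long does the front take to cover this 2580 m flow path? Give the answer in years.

Convert K: 0.00479 cm/s × 864 = 4.139 m/day.
Hydraulic gradient i = (275.12 − 249.37) / 2580 = 25.75 / 2580 = 0.009981.
Darcy flux q = K · i = 4.139 × 0.009981 = 0.04131 m/day.
Seepage velocity v = q / n_e = 0.04131 / 0.31 = 0.1332 m/day.
Travel time t = L / v = 2580 / 0.1332 = 19363 days = 53.01 years.

53.0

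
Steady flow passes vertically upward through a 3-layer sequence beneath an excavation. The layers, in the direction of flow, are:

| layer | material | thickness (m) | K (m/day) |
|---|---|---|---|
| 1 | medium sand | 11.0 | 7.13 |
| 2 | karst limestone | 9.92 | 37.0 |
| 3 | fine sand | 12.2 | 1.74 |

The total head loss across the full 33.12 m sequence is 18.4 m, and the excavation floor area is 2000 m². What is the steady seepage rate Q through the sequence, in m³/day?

Flow is perpendicular to layering, so the layers act in series and the equivalent K is the thickness-weighted harmonic mean.
Total thickness L = 11.0 + 9.92 + 12.2 = 33.12 m.
Σ(b_i/K_i) = 11.0/7.13 + 9.92/37.0 + 12.2/1.74 = 8.822 d.
K_eq = L / Σ(b_i/K_i) = 33.12 / 8.822 = 3.754 m/day.
Q = K_eq · A · (Δh/L) = 3.754 × 2000 × (18.4/33.12) = 4171 m³/day.

4170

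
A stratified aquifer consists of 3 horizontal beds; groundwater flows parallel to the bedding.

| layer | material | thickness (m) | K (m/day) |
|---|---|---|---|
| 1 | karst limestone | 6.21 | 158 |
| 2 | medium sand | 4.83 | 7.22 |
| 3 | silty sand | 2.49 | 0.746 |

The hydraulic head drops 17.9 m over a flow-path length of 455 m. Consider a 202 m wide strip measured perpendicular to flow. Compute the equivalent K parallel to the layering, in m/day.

75.2

Flow is parallel to layering, so each bed carries its own Darcy discharge and the transmissivities add.
Σ(K_i·b_i) = 158×6.21 + 7.22×4.83 + 0.746×2.49 = 1018 m²/day.
Total thickness b = 13.53 m, so K_eq = Σ(K_i·b_i)/b = 75.23 m/day.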